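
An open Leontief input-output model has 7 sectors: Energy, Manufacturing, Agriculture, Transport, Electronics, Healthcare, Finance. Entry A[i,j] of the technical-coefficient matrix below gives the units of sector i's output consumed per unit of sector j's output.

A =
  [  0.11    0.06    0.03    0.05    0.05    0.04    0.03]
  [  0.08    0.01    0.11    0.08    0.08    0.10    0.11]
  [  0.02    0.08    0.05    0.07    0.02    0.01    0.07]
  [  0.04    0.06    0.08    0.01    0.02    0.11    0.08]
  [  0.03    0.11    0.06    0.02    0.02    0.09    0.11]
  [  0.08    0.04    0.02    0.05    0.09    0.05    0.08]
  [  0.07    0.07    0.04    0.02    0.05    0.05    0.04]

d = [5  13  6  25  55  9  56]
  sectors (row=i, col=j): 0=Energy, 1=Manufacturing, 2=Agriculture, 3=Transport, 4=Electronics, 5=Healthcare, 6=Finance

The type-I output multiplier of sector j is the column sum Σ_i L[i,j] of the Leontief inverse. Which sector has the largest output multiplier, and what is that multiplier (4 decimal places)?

Form M = I − A:
  [  0.89   -0.06   -0.03   -0.05   -0.05   -0.04   -0.03]
  [ -0.08    0.99   -0.11   -0.08   -0.08   -0.10   -0.11]
  [ -0.02   -0.08    0.95   -0.07   -0.02   -0.01   -0.07]
  [ -0.04   -0.06   -0.08    0.99   -0.02   -0.11   -0.08]
  [ -0.03   -0.11   -0.06   -0.02    0.98   -0.09   -0.11]
  [ -0.08   -0.04   -0.02   -0.05   -0.09    0.95   -0.08]
  [ -0.07   -0.07   -0.04   -0.02   -0.05   -0.05    0.96]
Leontief inverse L = M⁻¹:
  [  1.1530    0.0972    0.0641    0.0778    0.0808    0.0800    0.0743]
  [  0.1369    1.0706    0.1567    0.1183    0.1231    0.1547    0.1752]
  [  0.0529    0.1112    1.0836    0.0938    0.0457    0.0463    0.1103]
  [  0.0834    0.0986    0.1138    1.0415    0.0560    0.1477    0.1277]
  [  0.0793    0.1513    0.1015    0.0550    1.0609    0.1359    0.1647]
  [  0.1250    0.0839    0.0565    0.0775    0.1231    1.0948    0.1294]
  [  0.1086    0.1041    0.0718    0.0468    0.0796    0.0862    1.0824]
Total output x = L · d:
  x_0 = 1.1530·5 + 0.0972·13 + 0.0641·6 + 0.0778·25 + 0.0808·55 + 0.0800·9 + 0.0743·56 = 18.6822
  x_1 = 0.1369·5 + 1.0706·13 + 0.1567·6 + 0.1183·25 + 0.1231·55 + 0.1547·9 + 0.1752·56 = 36.4779
  x_2 = 0.0529·5 + 0.1112·13 + 1.0836·6 + 0.0938·25 + 0.0457·55 + 0.0463·9 + 0.1103·56 = 19.6638
  x_3 = 0.0834·5 + 0.0986·13 + 0.1138·6 + 1.0415·25 + 0.0560·55 + 0.1477·9 + 0.1277·56 = 39.9781
  x_4 = 0.0793·5 + 0.1513·13 + 0.1015·6 + 0.0550·25 + 1.0609·55 + 0.1359·9 + 0.1647·56 = 73.1425
  x_5 = 0.1250·5 + 0.0839·13 + 0.0565·6 + 0.0775·25 + 0.1231·55 + 1.0948·9 + 0.1294·56 = 27.8633
  x_6 = 0.1086·5 + 0.1041·13 + 0.0718·6 + 0.0468·25 + 0.0796·55 + 0.0862·9 + 1.0824·56 = 69.2683
Output multipliers (column sums of L):
  Energy: 1.7393
  Manufacturing: 1.7169
  Agriculture: 1.6479
  Transport: 1.5107
  Electronics: 1.5692
  Healthcare: 1.7456
  Finance: 1.8641

Finance (1.8641)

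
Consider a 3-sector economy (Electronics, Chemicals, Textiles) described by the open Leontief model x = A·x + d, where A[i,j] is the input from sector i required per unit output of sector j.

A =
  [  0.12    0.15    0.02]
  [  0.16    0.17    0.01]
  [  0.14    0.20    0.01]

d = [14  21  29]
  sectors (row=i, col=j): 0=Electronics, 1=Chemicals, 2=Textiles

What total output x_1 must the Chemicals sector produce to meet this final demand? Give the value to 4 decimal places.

Form M = I − A:
  [  0.88   -0.15   -0.02]
  [ -0.16    0.83   -0.01]
  [ -0.14   -0.20    0.99]
Leontief inverse L = M⁻¹:
  [  1.1804    0.2196    0.0261]
  [  0.2301    1.2506    0.0173]
  [  0.2134    0.2837    1.0173]
Total output x = L · d:
  x_0 = 1.1804·14 + 0.2196·21 + 0.0261·29 = 21.8939
  x_1 = 0.2301·14 + 1.2506·21 + 0.0173·29 = 29.9849
  x_2 = 0.2134·14 + 0.2837·21 + 1.0173·29 = 38.4466

29.9849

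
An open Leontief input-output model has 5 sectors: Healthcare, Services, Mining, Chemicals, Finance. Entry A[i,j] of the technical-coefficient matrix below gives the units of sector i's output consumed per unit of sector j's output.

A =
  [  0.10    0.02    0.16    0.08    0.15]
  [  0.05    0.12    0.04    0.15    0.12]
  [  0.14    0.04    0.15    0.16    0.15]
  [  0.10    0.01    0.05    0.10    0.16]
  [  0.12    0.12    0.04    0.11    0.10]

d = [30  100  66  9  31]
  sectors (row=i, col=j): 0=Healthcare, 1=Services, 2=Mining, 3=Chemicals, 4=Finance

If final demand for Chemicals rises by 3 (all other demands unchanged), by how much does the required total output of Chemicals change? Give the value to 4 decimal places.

Form M = I − A:
  [  0.90   -0.02   -0.16   -0.08   -0.15]
  [ -0.05    0.88   -0.04   -0.15   -0.12]
  [ -0.14   -0.04    0.85   -0.16   -0.15]
  [ -0.10   -0.01   -0.05    0.90   -0.16]
  [ -0.12   -0.12   -0.04   -0.11    0.90]
Leontief inverse L = M⁻¹:
  [  1.2176    0.0817    0.2588    0.2037    0.2932]
  [  0.1442    1.1811    0.1095    0.2592    0.2459]
  [  0.2817    0.1123    1.2684    0.3094    0.3283]
  [  0.1912    0.0606    0.1218    1.1932    0.2724]
  [  0.2175    0.1808    0.1204    0.2213    1.2309]
Total output x = L · d:
  x_0 = 1.2176·30 + 0.0817·100 + 0.2588·66 + 0.2037·9 + 0.2932·31 = 72.7076
  x_1 = 0.1442·30 + 1.1811·100 + 0.1095·66 + 0.2592·9 + 0.2459·31 = 139.6207
  x_2 = 0.2817·30 + 0.1123·100 + 1.2684·66 + 0.3094·9 + 0.3283·31 = 116.3661
  x_3 = 0.1912·30 + 0.0606·100 + 0.1218·66 + 1.1932·9 + 0.2724·31 = 39.0184
  x_4 = 0.2175·30 + 0.1808·100 + 0.1204·66 + 0.2213·9 + 1.2309·31 = 72.6956
Δx_3 = L[3,3] · Δd_3 = 1.1932 · 3 = 3.5795

3.5795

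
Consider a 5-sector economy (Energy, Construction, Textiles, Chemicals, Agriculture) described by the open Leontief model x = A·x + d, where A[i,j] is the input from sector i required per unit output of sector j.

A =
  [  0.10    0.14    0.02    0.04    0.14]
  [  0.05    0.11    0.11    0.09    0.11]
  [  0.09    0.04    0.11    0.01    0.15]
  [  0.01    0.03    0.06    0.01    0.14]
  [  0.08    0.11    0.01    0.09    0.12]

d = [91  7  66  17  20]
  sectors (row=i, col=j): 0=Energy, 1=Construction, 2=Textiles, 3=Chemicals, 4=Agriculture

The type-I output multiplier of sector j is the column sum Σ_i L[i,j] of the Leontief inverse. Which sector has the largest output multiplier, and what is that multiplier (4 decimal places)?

Form M = I − A:
  [  0.90   -0.14   -0.02   -0.04   -0.14]
  [ -0.05    0.89   -0.11   -0.09   -0.11]
  [ -0.09   -0.04    0.89   -0.01   -0.15]
  [ -0.01   -0.03   -0.06    0.99   -0.14]
  [ -0.08   -0.11   -0.01   -0.09    0.88]
Leontief inverse L = M⁻¹:
  [  1.1510    0.2158    0.0611    0.0881    0.2345]
  [  0.1016    1.1773    0.1591    0.1320    0.2114]
  [  0.1422    0.1050    1.1457    0.0486    0.2388]
  [  0.0407    0.0690    0.0815    1.0365    0.1939]
  [  0.1231    0.1750    0.0468    0.1311    1.2067]
Total output x = L · d:
  x_0 = 1.1510·91 + 0.2158·7 + 0.0611·66 + 0.0881·17 + 0.2345·20 = 116.4744
  x_1 = 0.1016·91 + 1.1773·7 + 0.1591·66 + 0.1320·17 + 0.2114·20 = 34.4542
  x_2 = 0.1422·91 + 0.1050·7 + 1.1457·66 + 0.0486·17 + 0.2388·20 = 94.8913
  x_3 = 0.0407·91 + 0.0690·7 + 0.0815·66 + 1.0365·17 + 0.1939·20 = 31.0654
  x_4 = 0.1231·91 + 0.1750·7 + 0.0468·66 + 0.1311·17 + 1.2067·20 = 41.8781
Output multipliers (column sums of L):
  Energy: 1.5586
  Construction: 1.7421
  Textiles: 1.4942
  Chemicals: 1.4361
  Agriculture: 2.0852

Agriculture (2.0852)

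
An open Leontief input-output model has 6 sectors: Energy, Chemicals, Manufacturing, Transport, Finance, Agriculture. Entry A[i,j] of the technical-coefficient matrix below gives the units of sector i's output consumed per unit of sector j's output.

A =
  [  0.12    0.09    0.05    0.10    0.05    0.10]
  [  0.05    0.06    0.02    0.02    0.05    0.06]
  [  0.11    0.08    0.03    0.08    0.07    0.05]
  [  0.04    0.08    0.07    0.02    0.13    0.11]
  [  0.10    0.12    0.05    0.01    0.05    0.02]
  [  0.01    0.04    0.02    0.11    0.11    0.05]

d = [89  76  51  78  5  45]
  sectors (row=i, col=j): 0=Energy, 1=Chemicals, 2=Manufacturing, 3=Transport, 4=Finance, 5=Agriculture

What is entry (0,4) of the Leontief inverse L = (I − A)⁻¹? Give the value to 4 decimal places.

L[0,4] = 0.1149

Form M = I − A:
  [  0.88   -0.09   -0.05   -0.10   -0.05   -0.10]
  [ -0.05    0.94   -0.02   -0.02   -0.05   -0.06]
  [ -0.11   -0.08    0.97   -0.08   -0.07   -0.05]
  [ -0.04   -0.08   -0.07    0.98   -0.13   -0.11]
  [ -0.10   -0.12   -0.05   -0.01    0.95   -0.02]
  [ -0.01   -0.04   -0.02   -0.11   -0.11    0.95]
Leontief inverse L = M⁻¹:
  [  1.1772    0.1539    0.0838    0.1490    0.1149    0.1577]
  [  0.0786    1.0920    0.0356    0.0437    0.0801    0.0859]
  [  0.1602    0.1350    1.0587    0.1177    0.1209    0.0973]
  [  0.0902    0.1365    0.0963    1.0589    0.1813    0.1496]
  [  0.1442    0.1645    0.0710    0.0413    1.0864    0.0570]
  [  0.0462    0.0853    0.0440    0.1333    0.1539    1.0839]
Total output x = L · d:
  x_0 = 1.1772·89 + 0.1539·76 + 0.0838·51 + 0.1490·78 + 0.1149·5 + 0.1577·45 = 140.0311
  x_1 = 0.0786·89 + 1.0920·76 + 0.0356·51 + 0.0437·78 + 0.0801·5 + 0.0859·45 = 99.4697
  x_2 = 0.1602·89 + 0.1350·76 + 1.0587·51 + 0.1177·78 + 0.1209·5 + 0.0973·45 = 92.6760
  x_3 = 0.0902·89 + 0.1365·76 + 0.0963·51 + 1.0589·78 + 0.1813·5 + 0.1496·45 = 113.5454
  x_4 = 0.1442·89 + 0.1645·76 + 0.0710·51 + 0.0413·78 + 1.0864·5 + 0.0570·45 = 40.1730
  x_5 = 0.0462·89 + 0.0853·76 + 0.0440·51 + 0.1333·78 + 0.1539·5 + 1.0839·45 = 72.7807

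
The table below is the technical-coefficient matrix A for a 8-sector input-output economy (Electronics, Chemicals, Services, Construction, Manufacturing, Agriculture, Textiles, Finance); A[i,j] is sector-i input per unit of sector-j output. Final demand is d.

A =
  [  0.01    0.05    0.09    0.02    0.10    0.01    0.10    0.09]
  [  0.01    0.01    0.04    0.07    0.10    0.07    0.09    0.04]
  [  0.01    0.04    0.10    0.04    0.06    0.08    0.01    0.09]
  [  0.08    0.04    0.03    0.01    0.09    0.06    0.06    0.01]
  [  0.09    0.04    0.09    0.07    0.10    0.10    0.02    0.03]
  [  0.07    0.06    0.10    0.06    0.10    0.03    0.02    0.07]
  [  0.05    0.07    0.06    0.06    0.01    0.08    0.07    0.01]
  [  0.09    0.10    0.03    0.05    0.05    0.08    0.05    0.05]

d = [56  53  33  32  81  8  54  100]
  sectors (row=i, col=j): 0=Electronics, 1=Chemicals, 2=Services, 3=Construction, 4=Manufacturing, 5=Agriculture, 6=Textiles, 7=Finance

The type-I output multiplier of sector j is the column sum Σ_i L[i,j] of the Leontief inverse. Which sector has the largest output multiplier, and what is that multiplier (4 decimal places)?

Manufacturing (2.1424)

Form M = I − A:
  [  0.99   -0.05   -0.09   -0.02   -0.10   -0.01   -0.10   -0.09]
  [ -0.01    0.99   -0.04   -0.07   -0.10   -0.07   -0.09   -0.04]
  [ -0.01   -0.04    0.90   -0.04   -0.06   -0.08   -0.01   -0.09]
  [ -0.08   -0.04   -0.03    0.99   -0.09   -0.06   -0.06   -0.01]
  [ -0.09   -0.04   -0.09   -0.07    0.90   -0.10   -0.02   -0.03]
  [ -0.07   -0.06   -0.10   -0.06   -0.10    0.97   -0.02   -0.07]
  [ -0.05   -0.07   -0.06   -0.06   -0.01   -0.08    0.93   -0.01]
  [ -0.09   -0.10   -0.03   -0.05   -0.05   -0.08   -0.05    0.95]
Leontief inverse L = M⁻¹:
  [  1.0568    0.0963    0.1502    0.0653    0.1617    0.0734    0.1409    0.1311]
  [  0.0571    1.0519    0.0969    0.1098    0.1601    0.1244    0.1262    0.0756]
  [  0.0540    0.0824    1.1575    0.0799    0.1231    0.1342    0.0441    0.1333]
  [  0.1160    0.0753    0.0841    1.0461    0.1468    0.1052    0.0961    0.0465]
  [  0.1423    0.0896    0.1659    0.1178    1.1833    0.1634    0.0668    0.0843]
  [  0.1188    0.1071    0.1676    0.1055    0.1757    1.0936    0.0655    0.1196]
  [  0.0853    0.1063    0.1127    0.0958    0.0673    0.1261    1.1088    0.0473]
  [  0.1359    0.1457    0.0942    0.0954    0.1244    0.1371    0.1005    1.0967]
Total output x = L · d:
  x_0 = 1.0568·56 + 0.0963·53 + 0.1502·33 + 0.0653·32 + 0.1617·81 + 0.0734·8 + 0.1409·54 + 0.1311·100 = 105.7222
  x_1 = 0.0571·56 + 1.0519·53 + 0.0969·33 + 0.1098·32 + 0.1601·81 + 0.1244·8 + 0.1262·54 + 0.0756·100 = 93.9945
  x_2 = 0.0540·56 + 0.0824·53 + 1.1575·33 + 0.0799·32 + 0.1231·81 + 0.1342·8 + 0.0441·54 + 0.1333·100 = 74.9073
  x_3 = 0.1160·56 + 0.0753·53 + 0.0841·33 + 1.0461·32 + 0.1468·81 + 0.1052·8 + 0.0961·54 + 0.0465·100 = 69.3174
  x_4 = 0.1423·56 + 0.0896·53 + 0.1659·33 + 0.1178·32 + 1.1833·81 + 0.1634·8 + 0.0668·54 + 0.0843·100 = 131.1526
  x_5 = 0.1188·56 + 0.1071·53 + 0.1676·33 + 0.1055·32 + 0.1757·81 + 1.0936·8 + 0.0655·54 + 0.1196·100 = 59.7051
  x_6 = 0.0853·56 + 0.1063·53 + 0.1127·33 + 0.0958·32 + 0.0673·81 + 0.1261·8 + 1.1088·54 + 0.0473·100 = 88.2632
  x_7 = 0.1359·56 + 0.1457·53 + 0.0942·33 + 0.0954·32 + 0.1244·81 + 0.1371·8 + 0.1005·54 + 1.0967·100 = 147.7629
Output multipliers (column sums of L):
  Electronics: 1.7661
  Chemicals: 1.7546
  Services: 2.0290
  Construction: 1.7155
  Manufacturing: 2.1424
  Agriculture: 1.9574
  Textiles: 1.7489
  Finance: 1.7344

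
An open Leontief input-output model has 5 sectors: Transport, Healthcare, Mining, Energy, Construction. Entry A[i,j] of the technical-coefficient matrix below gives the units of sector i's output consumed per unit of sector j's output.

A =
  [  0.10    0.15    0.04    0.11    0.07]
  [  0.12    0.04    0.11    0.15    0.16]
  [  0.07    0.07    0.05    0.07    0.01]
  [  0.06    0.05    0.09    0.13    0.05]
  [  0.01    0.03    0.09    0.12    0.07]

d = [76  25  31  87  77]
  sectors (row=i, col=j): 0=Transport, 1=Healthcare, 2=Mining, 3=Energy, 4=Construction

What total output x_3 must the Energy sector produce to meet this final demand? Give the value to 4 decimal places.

125.9180

Form M = I − A:
  [  0.90   -0.15   -0.04   -0.11   -0.07]
  [ -0.12    0.96   -0.11   -0.15   -0.16]
  [ -0.07   -0.07    0.95   -0.07   -0.01]
  [ -0.06   -0.05   -0.09    0.87   -0.05]
  [ -0.01   -0.03   -0.09   -0.12    0.93]
Leontief inverse L = M⁻¹:
  [  1.1620    0.2043    0.1052    0.2092    0.1350]
  [  0.1808    1.1034    0.1806    0.2579    0.2192]
  [  0.1070    0.1037    1.0852    0.1248    0.0443]
  [  0.1040    0.0917    0.1373    1.2018    0.0897]
  [  0.0421    0.0597    0.1297    0.1777    1.0997]
Total output x = L · d:
  x_0 = 1.1620·76 + 0.2043·25 + 0.1052·31 + 0.2092·87 + 0.1350·77 = 125.2793
  x_1 = 0.1808·76 + 1.1034·25 + 0.1806·31 + 0.2579·87 + 0.2192·77 = 86.2367
  x_2 = 0.1070·76 + 0.1037·25 + 1.0852·31 + 0.1248·87 + 0.0443·77 = 58.6409
  x_3 = 0.1040·76 + 0.0917·25 + 0.1373·31 + 1.2018·87 + 0.0897·77 = 125.9180
  x_4 = 0.0421·76 + 0.0597·25 + 0.1297·31 + 0.1777·87 + 1.0997·77 = 108.8470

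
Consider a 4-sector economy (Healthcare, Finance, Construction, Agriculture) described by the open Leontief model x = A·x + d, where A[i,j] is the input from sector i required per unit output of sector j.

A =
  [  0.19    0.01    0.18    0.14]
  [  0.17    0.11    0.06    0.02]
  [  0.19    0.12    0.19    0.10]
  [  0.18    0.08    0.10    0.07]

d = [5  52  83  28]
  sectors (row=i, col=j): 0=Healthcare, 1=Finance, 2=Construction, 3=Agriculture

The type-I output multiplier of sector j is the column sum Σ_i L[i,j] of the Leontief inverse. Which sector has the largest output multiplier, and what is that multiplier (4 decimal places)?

Healthcare (2.4400)

Form M = I − A:
  [  0.81   -0.01   -0.18   -0.14]
  [ -0.17    0.89   -0.06   -0.02]
  [ -0.19   -0.12    0.81   -0.10]
  [ -0.18   -0.08   -0.10    0.93]
Leontief inverse L = M⁻¹:
  [  1.3884    0.0845    0.3454    0.2480]
  [  0.3006    1.1569    0.1633    0.0877]
  [  0.4120    0.2083    1.3679    0.2136]
  [  0.3389    0.1383    0.2280    1.1538]
Total output x = L · d:
  x_0 = 1.3884·5 + 0.0845·52 + 0.3454·83 + 0.2480·28 = 46.9459
  x_1 = 0.3006·5 + 1.1569·52 + 0.1633·83 + 0.0877·28 = 77.6715
  x_2 = 0.4120·5 + 0.2083·52 + 1.3679·83 + 0.2136·28 = 132.4094
  x_3 = 0.3389·5 + 0.1383·52 + 0.2280·83 + 1.1538·28 = 60.1128
Output multipliers (column sums of L):
  Healthcare: 2.4400
  Finance: 1.5879
  Construction: 2.1047
  Agriculture: 1.7030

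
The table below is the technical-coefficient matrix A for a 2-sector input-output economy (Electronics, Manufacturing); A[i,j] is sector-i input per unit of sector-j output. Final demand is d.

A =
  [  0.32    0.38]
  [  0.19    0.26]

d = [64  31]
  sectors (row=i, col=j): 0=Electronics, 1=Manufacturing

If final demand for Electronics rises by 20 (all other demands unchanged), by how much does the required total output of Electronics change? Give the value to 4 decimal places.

Form M = I − A:
  [  0.68   -0.38]
  [ -0.19    0.74]
Leontief inverse L = M⁻¹:
  [  1.7169    0.8817]
  [  0.4408    1.5777]
Total output x = L · d:
  x_0 = 1.7169·64 + 0.8817·31 = 137.2158
  x_1 = 0.4408·64 + 1.5777·31 = 77.1230
Δx_0 = L[0,0] · Δd_0 = 1.7169 · 20 = 34.3387

34.3387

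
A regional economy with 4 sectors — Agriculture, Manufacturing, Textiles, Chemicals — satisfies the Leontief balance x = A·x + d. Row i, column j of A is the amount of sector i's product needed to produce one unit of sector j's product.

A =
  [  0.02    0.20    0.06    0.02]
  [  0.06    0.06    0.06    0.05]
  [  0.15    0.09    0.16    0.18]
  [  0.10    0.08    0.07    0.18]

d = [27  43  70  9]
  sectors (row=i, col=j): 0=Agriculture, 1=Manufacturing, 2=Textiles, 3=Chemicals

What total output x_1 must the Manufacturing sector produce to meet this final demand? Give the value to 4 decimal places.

57.0082

Form M = I − A:
  [  0.98   -0.20   -0.06   -0.02]
  [ -0.06    0.94   -0.06   -0.05]
  [ -0.15   -0.09    0.84   -0.18]
  [ -0.10   -0.08   -0.07    0.82]
Leontief inverse L = M⁻¹:
  [  1.0563    0.2394    0.0977    0.0618]
  [  0.0906    1.0996    0.0925    0.0896]
  [  0.2321    0.1933    1.2451    0.2908]
  [  0.1575    0.1530    0.1272    1.2606]
Total output x = L · d:
  x_0 = 1.0563·27 + 0.2394·43 + 0.0977·70 + 0.0618·9 = 46.2086
  x_1 = 0.0906·27 + 1.0996·43 + 0.0925·70 + 0.0896·9 = 57.0082
  x_2 = 0.2321·27 + 0.1933·43 + 1.2451·70 + 0.2908·9 = 104.3531
  x_3 = 0.1575·27 + 0.1530·43 + 0.1272·70 + 1.2606·9 = 31.0808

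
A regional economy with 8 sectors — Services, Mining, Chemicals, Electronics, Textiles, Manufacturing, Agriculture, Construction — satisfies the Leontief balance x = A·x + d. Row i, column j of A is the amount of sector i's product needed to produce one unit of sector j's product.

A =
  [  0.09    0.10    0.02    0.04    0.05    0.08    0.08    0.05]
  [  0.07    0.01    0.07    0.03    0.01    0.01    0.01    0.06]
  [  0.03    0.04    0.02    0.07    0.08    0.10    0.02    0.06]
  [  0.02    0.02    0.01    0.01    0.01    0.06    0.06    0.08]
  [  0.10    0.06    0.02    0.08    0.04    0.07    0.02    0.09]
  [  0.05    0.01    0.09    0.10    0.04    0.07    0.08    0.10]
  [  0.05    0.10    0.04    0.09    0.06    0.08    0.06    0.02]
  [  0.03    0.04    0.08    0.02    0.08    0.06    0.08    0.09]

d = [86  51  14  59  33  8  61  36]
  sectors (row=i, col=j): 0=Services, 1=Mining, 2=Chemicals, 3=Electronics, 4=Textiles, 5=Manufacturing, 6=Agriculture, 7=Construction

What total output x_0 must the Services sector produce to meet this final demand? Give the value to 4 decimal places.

127.7426

Form M = I − A:
  [  0.91   -0.10   -0.02   -0.04   -0.05   -0.08   -0.08   -0.05]
  [ -0.07    0.99   -0.07   -0.03   -0.01   -0.01   -0.01   -0.06]
  [ -0.03   -0.04    0.98   -0.07   -0.08   -0.10   -0.02   -0.06]
  [ -0.02   -0.02   -0.01    0.99   -0.01   -0.06   -0.06   -0.08]
  [ -0.10   -0.06   -0.02   -0.08    0.96   -0.07   -0.02   -0.09]
  [ -0.05   -0.01   -0.09   -0.10   -0.04    0.93   -0.08   -0.10]
  [ -0.05   -0.10   -0.04   -0.09   -0.06   -0.08    0.94   -0.02]
  [ -0.03   -0.04   -0.08   -0.02   -0.08   -0.06   -0.08    0.91]
Leontief inverse L = M⁻¹:
  [  1.1423    0.1441    0.0633    0.0902    0.0903    0.1375    0.1289    0.1112]
  [  0.0952    1.0346    0.0903    0.0542    0.0358    0.0444    0.0370    0.0934]
  [  0.0706    0.0714    1.0561    0.1119    0.1134    0.1490    0.0614    0.1170]
  [  0.0452    0.0439    0.0370    1.0387    0.0358    0.0932    0.0899    0.1149]
  [  0.1465    0.0994    0.0600    0.1223    1.0787    0.1249    0.0691    0.1512]
  [  0.0971    0.0554    0.1329    0.1526    0.0881    1.1374    0.1344    0.1678]
  [  0.0975    0.1378    0.0792    0.1371    0.0959    0.1346    1.1044    0.0803]
  [  0.0769    0.0820    0.1207    0.0709    0.1244    0.1194    0.1253    1.1509]
Total output x = L · d:
  x_0 = 1.1423·86 + 0.1441·51 + 0.0633·14 + 0.0902·59 + 0.0903·33 + 0.1375·8 + 0.1289·61 + 0.1112·36 = 127.7426
  x_1 = 0.0952·86 + 1.0346·51 + 0.0903·14 + 0.0542·59 + 0.0358·33 + 0.0444·8 + 0.0370·61 + 0.0934·36 = 72.5730
  x_2 = 0.0706·86 + 0.0714·51 + 1.0561·14 + 0.1119·59 + 0.1134·33 + 0.1490·8 + 0.0614·61 + 0.1170·36 = 43.9948
  x_3 = 0.0452·86 + 0.0439·51 + 0.0370·14 + 1.0387·59 + 0.0358·33 + 0.0932·8 + 0.0899·61 + 0.1149·36 = 79.4679
  x_4 = 0.1465·86 + 0.0994·51 + 0.0600·14 + 0.1223·59 + 1.0787·33 + 0.1249·8 + 0.0691·61 + 0.1512·36 = 71.9791
  x_5 = 0.0971·86 + 0.0554·51 + 0.1329·14 + 0.1526·59 + 0.0881·33 + 1.1374·8 + 0.1344·61 + 0.1678·36 = 48.2863
  x_6 = 0.0975·86 + 0.1378·51 + 0.0792·14 + 0.1371·59 + 0.0959·33 + 0.1346·8 + 1.1044·61 + 0.0803·36 = 99.1000
  x_7 = 0.0769·86 + 0.0820·51 + 0.1207·14 + 0.0709·59 + 0.1244·33 + 0.1194·8 + 0.1253·61 + 1.1509·36 = 70.7996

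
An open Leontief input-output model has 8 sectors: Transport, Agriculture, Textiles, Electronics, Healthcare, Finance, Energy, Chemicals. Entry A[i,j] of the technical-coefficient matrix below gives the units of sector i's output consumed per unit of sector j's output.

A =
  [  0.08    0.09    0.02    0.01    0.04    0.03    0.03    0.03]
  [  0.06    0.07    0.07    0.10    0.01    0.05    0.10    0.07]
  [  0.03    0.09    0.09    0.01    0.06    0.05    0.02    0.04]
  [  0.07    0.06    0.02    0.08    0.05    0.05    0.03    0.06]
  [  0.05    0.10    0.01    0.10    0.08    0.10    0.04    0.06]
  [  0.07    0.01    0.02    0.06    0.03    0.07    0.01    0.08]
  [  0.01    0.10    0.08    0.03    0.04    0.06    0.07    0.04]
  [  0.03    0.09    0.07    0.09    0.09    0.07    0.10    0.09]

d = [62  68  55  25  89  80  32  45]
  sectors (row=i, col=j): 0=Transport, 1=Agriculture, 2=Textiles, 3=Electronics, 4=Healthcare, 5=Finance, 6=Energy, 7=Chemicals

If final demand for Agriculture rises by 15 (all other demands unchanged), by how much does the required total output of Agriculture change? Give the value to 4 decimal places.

Form M = I − A:
  [  0.92   -0.09   -0.02   -0.01   -0.04   -0.03   -0.03   -0.03]
  [ -0.06    0.93   -0.07   -0.10   -0.01   -0.05   -0.10   -0.07]
  [ -0.03   -0.09    0.91   -0.01   -0.06   -0.05   -0.02   -0.04]
  [ -0.07   -0.06   -0.02    0.92   -0.05   -0.05   -0.03   -0.06]
  [ -0.05   -0.10   -0.01   -0.10    0.92   -0.10   -0.04   -0.06]
  [ -0.07   -0.01   -0.02   -0.06   -0.03    0.93   -0.01   -0.08]
  [ -0.01   -0.10   -0.08   -0.03   -0.04   -0.06    0.93   -0.04]
  [ -0.03   -0.09   -0.07   -0.09   -0.09   -0.07   -0.10    0.91]
Leontief inverse L = M⁻¹:
  [  1.1124    0.1365    0.0488    0.0474    0.0669    0.0646    0.0637    0.0653]
  [  0.1072    1.1430    0.1197    0.1569    0.0558    0.1051    0.1511    0.1266]
  [  0.0660    0.1445    1.1273    0.0551    0.0947    0.0937    0.0577    0.0835]
  [  0.1117    0.1172    0.0538    1.1300    0.0877    0.0955    0.0701    0.1068]
  [  0.1041    0.1706    0.0525    0.1682    1.1271    0.1607    0.0916    0.1224]
  [  0.1049    0.0558    0.0467    0.0999    0.0633    1.1080    0.0411    0.1198]
  [  0.0478    0.1592    0.1229    0.0794    0.0766    0.1076    1.1130    0.0879]
  [  0.0870    0.1789    0.1278    0.1661    0.1484    0.1421    0.1630    1.1615]
Total output x = L · d:
  x_0 = 1.1124·62 + 0.1365·68 + 0.0488·55 + 0.0474·25 + 0.0669·89 + 0.0646·80 + 0.0637·32 + 0.0653·45 = 98.2213
  x_1 = 0.1072·62 + 1.1430·68 + 0.1197·55 + 0.1569·25 + 0.0558·89 + 0.1051·80 + 0.1511·32 + 0.1266·45 = 118.7797
  x_2 = 0.0660·62 + 0.1445·68 + 1.1273·55 + 0.0551·25 + 0.0947·89 + 0.0937·80 + 0.0577·32 + 0.0835·45 = 98.8226
  x_3 = 0.1117·62 + 0.1172·68 + 0.0538·55 + 1.1300·25 + 0.0877·89 + 0.0955·80 + 0.0701·32 + 0.1068·45 = 68.5960
  x_4 = 0.1041·62 + 0.1706·68 + 0.0525·55 + 0.1682·25 + 1.1271·89 + 0.1607·80 + 0.0916·32 + 0.1224·45 = 146.7618
  x_5 = 0.1049·62 + 0.0558·68 + 0.0467·55 + 0.0999·25 + 0.0633·89 + 1.1080·80 + 0.0411·32 + 0.1198·45 = 116.3422
  x_6 = 0.0478·62 + 0.1592·68 + 0.1229·55 + 0.0794·25 + 0.0766·89 + 0.1076·80 + 1.1130·32 + 0.0879·45 = 77.5346
  x_7 = 0.0870·62 + 0.1789·68 + 0.1278·55 + 0.1661·25 + 0.1484·89 + 0.1421·80 + 0.1630·32 + 1.1615·45 = 110.8066
Δx_1 = L[1,1] · Δd_1 = 1.1430 · 15 = 17.1447

17.1447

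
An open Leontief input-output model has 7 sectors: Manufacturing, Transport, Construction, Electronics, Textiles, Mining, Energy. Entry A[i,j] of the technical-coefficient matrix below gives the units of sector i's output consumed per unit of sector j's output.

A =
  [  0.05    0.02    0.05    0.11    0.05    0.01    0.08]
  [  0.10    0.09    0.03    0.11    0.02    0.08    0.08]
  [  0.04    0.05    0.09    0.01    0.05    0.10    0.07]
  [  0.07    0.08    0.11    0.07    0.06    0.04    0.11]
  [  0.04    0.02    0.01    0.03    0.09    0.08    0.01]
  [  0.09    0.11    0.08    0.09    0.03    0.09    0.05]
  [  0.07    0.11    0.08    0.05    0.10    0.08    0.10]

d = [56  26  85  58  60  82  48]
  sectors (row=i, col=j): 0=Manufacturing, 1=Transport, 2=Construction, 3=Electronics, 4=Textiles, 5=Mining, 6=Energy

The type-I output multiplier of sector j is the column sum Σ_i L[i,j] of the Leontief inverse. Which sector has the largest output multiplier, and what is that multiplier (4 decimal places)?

Energy (1.9462)

Form M = I − A:
  [  0.95   -0.02   -0.05   -0.11   -0.05   -0.01   -0.08]
  [ -0.10    0.91   -0.03   -0.11   -0.02   -0.08   -0.08]
  [ -0.04   -0.05    0.91   -0.01   -0.05   -0.10   -0.07]
  [ -0.07   -0.08   -0.11    0.93   -0.06   -0.04   -0.11]
  [ -0.04   -0.02   -0.01   -0.03    0.91   -0.08   -0.01]
  [ -0.09   -0.11   -0.08   -0.09   -0.03    0.91   -0.05]
  [ -0.07   -0.11   -0.08   -0.05   -0.10   -0.08    0.90]
Leontief inverse L = M⁻¹:
  [  1.0944    0.0680    0.0987    0.1542    0.0938    0.0557    0.1340]
  [  0.1681    1.1619    0.0968    0.1830    0.0741    0.1430    0.1569]
  [  0.0915    0.1060    1.1404    0.0605    0.0928    0.1573    0.1234]
  [  0.1363    0.1511    0.1771    1.1357    0.1195    0.1110    0.1856]
  [  0.0730    0.0529    0.0395    0.0647    1.1188    0.1146    0.0410]
  [  0.1604    0.1835    0.1487    0.1640    0.0840    1.1589    0.1275]
  [  0.1437    0.1873    0.1483    0.1246    0.1630    0.1577    1.1779]
Total output x = L · d:
  x_0 = 1.0944·56 + 0.0680·26 + 0.0987·85 + 0.1542·58 + 0.0938·60 + 0.0557·82 + 0.1340·48 = 97.0074
  x_1 = 0.1681·56 + 1.1619·26 + 0.0968·85 + 0.1830·58 + 0.0741·60 + 0.1430·82 + 0.1569·48 = 82.1703
  x_2 = 0.0915·56 + 0.1060·26 + 1.1404·85 + 0.0605·58 + 0.0928·60 + 0.1573·82 + 0.1234·48 = 132.7129
  x_3 = 0.1363·56 + 0.1511·26 + 0.1771·85 + 1.1357·58 + 0.1195·60 + 0.1110·82 + 0.1856·48 = 117.6675
  x_4 = 0.0730·56 + 0.0529·26 + 0.0395·85 + 0.0647·58 + 1.1188·60 + 0.1146·82 + 0.0410·48 = 91.0645
  x_5 = 0.1604·56 + 0.1835·26 + 0.1487·85 + 0.1640·58 + 0.0840·60 + 1.1589·82 + 0.1275·48 = 142.0974
  x_6 = 0.1437·56 + 0.1873·26 + 0.1483·85 + 0.1246·58 + 0.1630·60 + 0.1577·82 + 1.1779·48 = 112.0043
Output multipliers (column sums of L):
  Manufacturing: 1.8674
  Transport: 1.9105
  Construction: 1.8497
  Electronics: 1.8867
  Textiles: 1.7460
  Mining: 1.8982
  Energy: 1.9462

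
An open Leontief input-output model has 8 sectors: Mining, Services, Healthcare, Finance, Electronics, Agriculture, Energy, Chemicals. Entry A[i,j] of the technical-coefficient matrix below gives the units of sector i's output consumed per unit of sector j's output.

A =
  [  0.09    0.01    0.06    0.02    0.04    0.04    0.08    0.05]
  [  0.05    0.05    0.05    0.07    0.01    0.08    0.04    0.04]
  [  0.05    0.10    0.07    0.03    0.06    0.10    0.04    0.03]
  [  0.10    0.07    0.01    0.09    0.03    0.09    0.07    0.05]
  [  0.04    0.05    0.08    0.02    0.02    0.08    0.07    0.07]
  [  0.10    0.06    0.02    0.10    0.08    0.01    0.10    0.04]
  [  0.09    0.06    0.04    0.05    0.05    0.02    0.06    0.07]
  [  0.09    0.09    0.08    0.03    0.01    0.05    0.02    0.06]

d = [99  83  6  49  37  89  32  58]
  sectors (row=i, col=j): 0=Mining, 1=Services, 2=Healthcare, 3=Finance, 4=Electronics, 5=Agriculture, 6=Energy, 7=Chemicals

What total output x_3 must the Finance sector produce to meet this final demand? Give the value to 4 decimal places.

Form M = I − A:
  [  0.91   -0.01   -0.06   -0.02   -0.04   -0.04   -0.08   -0.05]
  [ -0.05    0.95   -0.05   -0.07   -0.01   -0.08   -0.04   -0.04]
  [ -0.05   -0.10    0.93   -0.03   -0.06   -0.10   -0.04   -0.03]
  [ -0.10   -0.07   -0.01    0.91   -0.03   -0.09   -0.07   -0.05]
  [ -0.04   -0.05   -0.08   -0.02    0.98   -0.08   -0.07   -0.07]
  [ -0.10   -0.06   -0.02   -0.10   -0.08    0.99   -0.10   -0.04]
  [ -0.09   -0.06   -0.04   -0.05   -0.05   -0.02    0.94   -0.07]
  [ -0.09   -0.09   -0.08   -0.03   -0.01   -0.05   -0.02    0.94]
Leontief inverse L = M⁻¹:
  [  1.1449    0.0505    0.0974    0.0518    0.0682    0.0773    0.1227    0.0864]
  [  0.1073    1.0927    0.0829    0.1103    0.0388    0.1197    0.0846    0.0750]
  [  0.1150    0.1513    1.1133    0.0769    0.0945    0.1495    0.0938    0.0726]
  [  0.1754    0.1210    0.0526    1.1408    0.0654    0.1387    0.1290    0.0972]
  [  0.1006    0.0988    0.1199    0.0603    1.0517    0.1225    0.1160    0.1088]
  [  0.1716    0.1107    0.0654    0.1452    0.1122    1.0625    0.1562    0.0888]
  [  0.1508    0.1051    0.0815    0.0874    0.0778    0.0650    1.1062    0.1107]
  [  0.1487    0.1354    0.1202    0.0687    0.0392    0.0952    0.0650    1.0968]
Total output x = L · d:
  x_0 = 1.1449·99 + 0.0505·83 + 0.0974·6 + 0.0518·49 + 0.0682·37 + 0.0773·89 + 0.1227·32 + 0.0864·58 = 139.0042
  x_1 = 0.1073·99 + 1.0927·83 + 0.0829·6 + 0.1103·49 + 0.0388·37 + 0.1197·89 + 0.0846·32 + 0.0750·58 = 126.3608
  x_2 = 0.1150·99 + 0.1513·83 + 1.1133·6 + 0.0769·49 + 0.0945·37 + 0.1495·89 + 0.0938·32 + 0.0726·58 = 58.3986
  x_3 = 0.1754·99 + 0.1210·83 + 0.0526·6 + 1.1408·49 + 0.0654·37 + 0.1387·89 + 0.1290·32 + 0.0972·58 = 108.1476
  x_4 = 0.1006·99 + 0.0988·83 + 0.1199·6 + 0.0603·49 + 1.0517·37 + 0.1225·89 + 0.1160·32 + 0.1088·58 = 81.6689
  x_5 = 0.1716·99 + 0.1107·83 + 0.0654·6 + 0.1452·49 + 0.1122·37 + 1.0625·89 + 0.1562·32 + 0.0888·58 = 142.5401
  x_6 = 0.1508·99 + 0.1051·83 + 0.0815·6 + 0.0874·49 + 0.0778·37 + 0.0650·89 + 1.1062·32 + 0.1107·58 = 78.8998
  x_7 = 0.1487·99 + 0.1354·83 + 0.1202·6 + 0.0687·49 + 0.0392·37 + 0.0952·89 + 0.0650·32 + 1.0968·58 = 105.6605

108.1476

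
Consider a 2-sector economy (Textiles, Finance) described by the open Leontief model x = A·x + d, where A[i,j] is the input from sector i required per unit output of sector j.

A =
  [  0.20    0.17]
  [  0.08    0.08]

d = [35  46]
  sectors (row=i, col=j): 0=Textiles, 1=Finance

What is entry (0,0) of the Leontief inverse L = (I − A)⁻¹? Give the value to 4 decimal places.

L[0,0] = 1.2735

Form M = I − A:
  [  0.80   -0.17]
  [ -0.08    0.92]
Leontief inverse L = M⁻¹:
  [  1.2735    0.2353]
  [  0.1107    1.1074]
Total output x = L · d:
  x_0 = 1.2735·35 + 0.2353·46 = 55.3987
  x_1 = 0.1107·35 + 1.1074·46 = 54.8173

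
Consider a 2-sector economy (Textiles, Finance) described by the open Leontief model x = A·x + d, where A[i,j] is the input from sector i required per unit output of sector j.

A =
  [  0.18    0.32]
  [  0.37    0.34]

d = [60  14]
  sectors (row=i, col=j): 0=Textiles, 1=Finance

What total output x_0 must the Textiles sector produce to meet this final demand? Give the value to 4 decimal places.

Form M = I − A:
  [  0.82   -0.32]
  [ -0.37    0.66]
Leontief inverse L = M⁻¹:
  [  1.5610    0.7569]
  [  0.8751    1.9395]
Total output x = L · d:
  x_0 = 1.5610·60 + 0.7569·14 = 104.2573
  x_1 = 0.8751·60 + 1.9395·14 = 79.6594

104.2573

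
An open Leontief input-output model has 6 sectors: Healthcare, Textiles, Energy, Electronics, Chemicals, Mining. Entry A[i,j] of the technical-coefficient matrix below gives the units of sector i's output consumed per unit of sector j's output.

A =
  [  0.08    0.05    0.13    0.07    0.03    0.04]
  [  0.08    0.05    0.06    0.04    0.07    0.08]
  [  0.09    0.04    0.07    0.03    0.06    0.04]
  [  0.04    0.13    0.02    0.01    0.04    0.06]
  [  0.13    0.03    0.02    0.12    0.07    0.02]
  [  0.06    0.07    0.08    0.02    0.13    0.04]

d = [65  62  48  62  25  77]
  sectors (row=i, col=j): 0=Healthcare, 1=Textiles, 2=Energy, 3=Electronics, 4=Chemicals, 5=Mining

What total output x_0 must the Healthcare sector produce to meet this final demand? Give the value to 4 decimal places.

Form M = I − A:
  [  0.92   -0.05   -0.13   -0.07   -0.03   -0.04]
  [ -0.08    0.95   -0.06   -0.04   -0.07   -0.08]
  [ -0.09   -0.04    0.93   -0.03   -0.06   -0.04]
  [ -0.04   -0.13   -0.02    0.99   -0.04   -0.06]
  [ -0.13   -0.03   -0.02   -0.12    0.93   -0.02]
  [ -0.06   -0.07   -0.08   -0.02   -0.13    0.96]
Leontief inverse L = M⁻¹:
  [  1.1299    0.0875    0.1731    0.0983    0.0681    0.0691]
  [  0.1299    1.0849    0.1013    0.0716    0.1104    0.1068]
  [  0.1340    0.0692    1.1071    0.0583    0.0923    0.0630]
  [  0.0797    0.1565    0.0524    1.0343    0.0741    0.0847]
  [  0.1778    0.0711    0.0606    0.1520    1.1036    0.0484]
  [  0.1170    0.1032    0.1198    0.0584    0.1710    1.0673]
Total output x = L · d:
  x_0 = 1.1299·65 + 0.0875·62 + 0.1731·48 + 0.0983·62 + 0.0681·25 + 0.0691·77 = 100.2979
  x_1 = 0.1299·65 + 1.0849·62 + 0.1013·48 + 0.0716·62 + 0.1104·25 + 0.1068·77 = 95.9944
  x_2 = 0.1340·65 + 0.0692·62 + 1.1071·48 + 0.0583·62 + 0.0923·25 + 0.0630·77 = 76.9181
  x_3 = 0.0797·65 + 0.1565·62 + 0.0524·48 + 1.0343·62 + 0.0741·25 + 0.0847·77 = 89.9031
  x_4 = 0.1778·65 + 0.0711·62 + 0.0606·48 + 0.1520·62 + 1.1036·25 + 0.0484·77 = 59.6150
  x_5 = 0.1170·65 + 0.1032·62 + 0.1198·48 + 0.0584·62 + 0.1710·25 + 1.0673·77 = 109.8322

100.2979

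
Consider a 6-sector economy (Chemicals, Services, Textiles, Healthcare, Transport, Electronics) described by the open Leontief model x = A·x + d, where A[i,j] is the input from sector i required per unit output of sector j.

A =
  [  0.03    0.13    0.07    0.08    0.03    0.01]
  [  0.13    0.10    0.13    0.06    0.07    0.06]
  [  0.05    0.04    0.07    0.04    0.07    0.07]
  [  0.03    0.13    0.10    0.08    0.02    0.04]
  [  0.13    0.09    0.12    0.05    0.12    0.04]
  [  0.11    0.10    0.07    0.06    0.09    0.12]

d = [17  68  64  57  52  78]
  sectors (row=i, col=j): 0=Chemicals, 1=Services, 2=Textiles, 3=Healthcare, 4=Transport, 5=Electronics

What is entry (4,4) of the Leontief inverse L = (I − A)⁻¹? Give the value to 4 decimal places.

L[4,4] = 1.1869

Form M = I − A:
  [  0.97   -0.13   -0.07   -0.08   -0.03   -0.01]
  [ -0.13    0.90   -0.13   -0.06   -0.07   -0.06]
  [ -0.05   -0.04    0.93   -0.04   -0.07   -0.07]
  [ -0.03   -0.13   -0.10    0.92   -0.02   -0.04]
  [ -0.13   -0.09   -0.12   -0.05    0.88   -0.04]
  [ -0.11   -0.10   -0.07   -0.06   -0.09    0.88]
Leontief inverse L = M⁻¹:
  [  1.0815    0.1913    0.1333    0.1190    0.0700    0.0445]
  [  0.2059    1.1939    0.2211    0.1200    0.1338    0.1129]
  [  0.1011    0.0991    1.1277    0.0774    0.1137    0.1063]
  [  0.0883    0.1984    0.1700    1.1239    0.0663    0.0822]
  [  0.2084    0.1842    0.2132    0.1098    1.1869    0.0908]
  [  0.1940    0.1998    0.1649    0.1225    0.1589    1.1781]
Total output x = L · d:
  x_0 = 1.0815·17 + 0.1913·68 + 0.1333·64 + 0.1190·57 + 0.0700·52 + 0.0445·78 = 53.8209
  x_1 = 0.2059·17 + 1.1939·68 + 0.2211·64 + 0.1200·57 + 0.1338·52 + 0.1129·78 = 121.4387
  x_2 = 0.1011·17 + 0.0991·68 + 1.1277·64 + 0.0774·57 + 0.1137·52 + 0.1063·78 = 99.2422
  x_3 = 0.0883·17 + 0.1984·68 + 0.1700·64 + 1.1239·57 + 0.0663·52 + 0.0822·78 = 99.7877
  x_4 = 0.2084·17 + 0.1842·68 + 0.2132·64 + 0.1098·57 + 1.1869·52 + 0.0908·78 = 104.7816
  x_5 = 0.1940·17 + 0.1998·68 + 0.1649·64 + 0.1225·57 + 0.1589·52 + 1.1781·78 = 134.5781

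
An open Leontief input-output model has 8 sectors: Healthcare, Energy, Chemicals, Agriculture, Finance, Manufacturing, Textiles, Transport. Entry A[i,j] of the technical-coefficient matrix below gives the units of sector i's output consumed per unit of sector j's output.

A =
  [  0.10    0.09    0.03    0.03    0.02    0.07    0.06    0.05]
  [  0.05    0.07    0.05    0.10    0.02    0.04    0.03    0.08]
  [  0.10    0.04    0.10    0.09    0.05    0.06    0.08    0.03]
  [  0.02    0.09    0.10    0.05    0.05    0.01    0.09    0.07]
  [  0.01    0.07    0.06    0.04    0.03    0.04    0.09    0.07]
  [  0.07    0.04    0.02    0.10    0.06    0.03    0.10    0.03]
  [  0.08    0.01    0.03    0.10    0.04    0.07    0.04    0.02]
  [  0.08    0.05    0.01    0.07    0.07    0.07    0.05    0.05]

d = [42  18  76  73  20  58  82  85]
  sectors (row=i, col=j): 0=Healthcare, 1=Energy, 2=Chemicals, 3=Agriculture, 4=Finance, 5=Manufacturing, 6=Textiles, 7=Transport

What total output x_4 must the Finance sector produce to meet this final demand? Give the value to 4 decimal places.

Form M = I − A:
  [  0.90   -0.09   -0.03   -0.03   -0.02   -0.07   -0.06   -0.05]
  [ -0.05    0.93   -0.05   -0.10   -0.02   -0.04   -0.03   -0.08]
  [ -0.10   -0.04    0.90   -0.09   -0.05   -0.06   -0.08   -0.03]
  [ -0.02   -0.09   -0.10    0.95   -0.05   -0.01   -0.09   -0.07]
  [ -0.01   -0.07   -0.06   -0.04    0.97   -0.04   -0.09   -0.07]
  [ -0.07   -0.04   -0.02   -0.10   -0.06    0.97   -0.10   -0.03]
  [ -0.08   -0.01   -0.03   -0.10   -0.04   -0.07    0.96   -0.02]
  [ -0.08   -0.05   -0.01   -0.07   -0.07   -0.07   -0.05    0.95]
Leontief inverse L = M⁻¹:
  [  1.1554    0.1382    0.0669    0.0897    0.0528    0.1109    0.1118    0.0909]
  [  0.1010    1.1193    0.0927    0.1581    0.0552    0.0779    0.0835    0.1224]
  [  0.1672    0.0990    1.1546    0.1620    0.0920    0.1095    0.1491    0.0789]
  [  0.0772    0.1385    0.1475    1.1168    0.0872    0.0543    0.1459    0.1139]
  [  0.0586    0.1098    0.0972    0.0978    1.0626    0.0772    0.1376    0.1062]
  [  0.1194    0.0878    0.0622    0.1568    0.0931    1.0687    0.1538    0.0710]
  [  0.1245    0.0537    0.0676    0.1487    0.0702    0.1025    1.0908    0.0555]
  [  0.1297    0.0992    0.0488    0.1265    0.1036    0.1084    0.1050    1.0919]
Total output x = L · d:
  x_0 = 1.1554·42 + 0.1382·18 + 0.0669·76 + 0.0897·73 + 0.0528·20 + 0.1109·58 + 0.1118·82 + 0.0909·85 = 87.0341
  x_1 = 0.1010·42 + 1.1193·18 + 0.0927·76 + 0.1581·73 + 0.0552·20 + 0.0779·58 + 0.0835·82 + 0.1224·85 = 65.8552
  x_2 = 0.1672·42 + 0.0990·18 + 1.1546·76 + 0.1620·73 + 0.0920·20 + 0.1095·58 + 0.1491·82 + 0.0789·85 = 135.4985
  x_3 = 0.0772·42 + 0.1385·18 + 0.1475·76 + 1.1168·73 + 0.0872·20 + 0.0543·58 + 0.1459·82 + 0.1139·85 = 125.0008
  x_4 = 0.0586·42 + 0.1098·18 + 0.0972·76 + 0.0978·73 + 1.0626·20 + 0.0772·58 + 0.1376·82 + 0.1062·85 = 65.0013
  x_5 = 0.1194·42 + 0.0878·18 + 0.0622·76 + 0.1568·73 + 0.0931·20 + 1.0687·58 + 0.1538·82 + 0.0710·85 = 105.2637
  x_6 = 0.1245·42 + 0.0537·18 + 0.0676·76 + 0.1487·73 + 0.0702·20 + 0.1025·58 + 1.0908·82 + 0.0555·85 = 123.7022
  x_7 = 0.1297·42 + 0.0992·18 + 0.0488·76 + 0.1265·73 + 0.1036·20 + 0.1084·58 + 0.1050·82 + 1.0919·85 = 129.9623

65.0013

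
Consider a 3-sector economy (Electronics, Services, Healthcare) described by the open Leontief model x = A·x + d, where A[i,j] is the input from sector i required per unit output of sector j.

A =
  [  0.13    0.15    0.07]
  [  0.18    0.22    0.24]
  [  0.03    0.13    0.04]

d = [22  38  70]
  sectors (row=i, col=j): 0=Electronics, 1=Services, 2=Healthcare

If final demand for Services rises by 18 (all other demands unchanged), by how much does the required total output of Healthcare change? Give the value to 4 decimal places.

3.5634

Form M = I − A:
  [  0.87   -0.15   -0.07]
  [ -0.18    0.78   -0.24]
  [ -0.03   -0.13    0.96]
Leontief inverse L = M⁻¹:
  [  1.2080    0.2577    0.1525]
  [  0.3030    1.4024    0.3727]
  [  0.0788    0.1980    1.0969]
Total output x = L · d:
  x_0 = 1.2080·22 + 0.2577·38 + 0.1525·70 = 47.0460
  x_1 = 0.3030·22 + 1.4024·38 + 0.3727·70 = 86.0483
  x_2 = 0.0788·22 + 0.1980·38 + 1.0969·70 = 86.0392
Δx_2 = L[2,1] · Δd_1 = 0.1980 · 18 = 3.5634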